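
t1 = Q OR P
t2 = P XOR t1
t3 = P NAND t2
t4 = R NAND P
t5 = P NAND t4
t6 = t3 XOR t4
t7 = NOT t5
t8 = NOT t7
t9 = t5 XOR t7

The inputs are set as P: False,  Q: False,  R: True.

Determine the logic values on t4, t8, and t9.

t4 = True; t8 = True; t9 = True

t4 = R NAND P = True NAND False = True
t5 = P NAND t4 = False NAND True = True
t7 = NOT t5 = NOT True = False
t8 = NOT t7 = NOT False = True
t9 = t5 XOR t7 = True XOR False = True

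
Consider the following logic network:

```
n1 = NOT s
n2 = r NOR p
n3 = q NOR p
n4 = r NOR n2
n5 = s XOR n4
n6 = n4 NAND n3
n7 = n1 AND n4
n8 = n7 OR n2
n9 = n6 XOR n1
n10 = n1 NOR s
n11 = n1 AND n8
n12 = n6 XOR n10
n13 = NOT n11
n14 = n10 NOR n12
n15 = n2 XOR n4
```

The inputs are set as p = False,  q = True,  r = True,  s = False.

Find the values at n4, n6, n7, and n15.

n4 = False  n6 = True  n7 = False  n15 = False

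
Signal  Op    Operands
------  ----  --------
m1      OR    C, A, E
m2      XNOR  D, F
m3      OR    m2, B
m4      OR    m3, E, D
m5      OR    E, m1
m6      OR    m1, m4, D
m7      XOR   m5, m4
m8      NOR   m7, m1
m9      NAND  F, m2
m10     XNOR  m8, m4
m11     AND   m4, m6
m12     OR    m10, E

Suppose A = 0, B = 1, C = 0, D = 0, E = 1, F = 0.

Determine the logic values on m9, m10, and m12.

m1 = C OR A OR E = 0 OR 0 OR 1 = 1
m2 = D XNOR F = 0 XNOR 0 = 1
m3 = m2 OR B = 1 OR 1 = 1
m4 = m3 OR E OR D = 1 OR 1 OR 0 = 1
m5 = E OR m1 = 1 OR 1 = 1
m7 = m5 XOR m4 = 1 XOR 1 = 0
m8 = m7 NOR m1 = 0 NOR 1 = 0
m9 = F NAND m2 = 0 NAND 1 = 1
m10 = m8 XNOR m4 = 0 XNOR 1 = 0
m12 = m10 OR E = 0 OR 1 = 1

m9 = 1; m10 = 0; m12 = 1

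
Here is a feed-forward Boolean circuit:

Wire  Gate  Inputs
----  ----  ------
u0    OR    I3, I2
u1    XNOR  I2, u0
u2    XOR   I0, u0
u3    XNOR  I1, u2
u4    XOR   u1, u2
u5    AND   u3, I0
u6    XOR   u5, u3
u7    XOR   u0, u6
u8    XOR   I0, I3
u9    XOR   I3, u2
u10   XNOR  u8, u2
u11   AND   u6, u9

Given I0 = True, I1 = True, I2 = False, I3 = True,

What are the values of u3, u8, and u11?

u0 = I3 OR I2 = True OR False = True
u2 = I0 XOR u0 = True XOR True = False
u3 = I1 XNOR u2 = True XNOR False = False
u5 = u3 AND I0 = False AND True = False
u6 = u5 XOR u3 = False XOR False = False
u8 = I0 XOR I3 = True XOR True = False
u9 = I3 XOR u2 = True XOR False = True
u11 = u6 AND u9 = False AND True = False

u3 = False, u8 = False, u11 = False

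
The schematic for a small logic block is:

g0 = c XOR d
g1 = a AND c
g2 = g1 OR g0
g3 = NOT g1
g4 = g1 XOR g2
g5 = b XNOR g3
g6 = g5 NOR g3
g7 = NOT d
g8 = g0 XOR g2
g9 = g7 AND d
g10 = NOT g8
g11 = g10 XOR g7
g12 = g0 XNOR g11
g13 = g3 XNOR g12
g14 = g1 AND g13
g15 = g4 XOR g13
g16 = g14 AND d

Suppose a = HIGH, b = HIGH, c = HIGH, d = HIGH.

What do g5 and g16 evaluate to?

g0 = c XOR d = HIGH XOR HIGH = LOW
g1 = a AND c = HIGH AND HIGH = HIGH
g2 = g1 OR g0 = HIGH OR LOW = HIGH
g3 = NOT g1 = NOT HIGH = LOW
g5 = b XNOR g3 = HIGH XNOR LOW = LOW
g7 = NOT d = NOT HIGH = LOW
g8 = g0 XOR g2 = LOW XOR HIGH = HIGH
g10 = NOT g8 = NOT HIGH = LOW
g11 = g10 XOR g7 = LOW XOR LOW = LOW
g12 = g0 XNOR g11 = LOW XNOR LOW = HIGH
g13 = g3 XNOR g12 = LOW XNOR HIGH = LOW
g14 = g1 AND g13 = HIGH AND LOW = LOW
g16 = g14 AND d = LOW AND HIGH = LOW

g5 = LOW; g16 = LOW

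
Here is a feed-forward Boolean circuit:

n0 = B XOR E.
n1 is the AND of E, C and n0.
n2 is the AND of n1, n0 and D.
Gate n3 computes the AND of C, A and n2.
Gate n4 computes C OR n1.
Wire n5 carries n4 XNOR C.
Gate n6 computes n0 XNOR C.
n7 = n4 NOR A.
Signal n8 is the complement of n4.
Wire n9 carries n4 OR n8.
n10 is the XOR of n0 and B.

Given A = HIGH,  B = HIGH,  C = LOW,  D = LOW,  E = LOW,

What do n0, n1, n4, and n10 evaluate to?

n0 = HIGH, n1 = LOW, n4 = LOW, n10 = LOW

n0 = B XOR E = HIGH XOR LOW = HIGH
n1 = E AND C AND n0 = LOW AND LOW AND HIGH = LOW
n4 = C OR n1 = LOW OR LOW = LOW
n10 = n0 XOR B = HIGH XOR HIGH = LOW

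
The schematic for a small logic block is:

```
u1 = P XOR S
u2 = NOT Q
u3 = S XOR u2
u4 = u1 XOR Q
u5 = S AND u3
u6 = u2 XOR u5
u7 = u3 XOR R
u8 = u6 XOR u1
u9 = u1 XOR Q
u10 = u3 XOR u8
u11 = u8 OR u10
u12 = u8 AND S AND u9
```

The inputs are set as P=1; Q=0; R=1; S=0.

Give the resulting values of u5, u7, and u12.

u5 = 0  u7 = 0  u12 = 0

u1 = P XOR S = 1 XOR 0 = 1
u2 = NOT Q = NOT 0 = 1
u3 = S XOR u2 = 0 XOR 1 = 1
u5 = S AND u3 = 0 AND 1 = 0
u6 = u2 XOR u5 = 1 XOR 0 = 1
u7 = u3 XOR R = 1 XOR 1 = 0
u8 = u6 XOR u1 = 1 XOR 1 = 0
u9 = u1 XOR Q = 1 XOR 0 = 1
u12 = u8 AND S AND u9 = 0 AND 0 AND 1 = 0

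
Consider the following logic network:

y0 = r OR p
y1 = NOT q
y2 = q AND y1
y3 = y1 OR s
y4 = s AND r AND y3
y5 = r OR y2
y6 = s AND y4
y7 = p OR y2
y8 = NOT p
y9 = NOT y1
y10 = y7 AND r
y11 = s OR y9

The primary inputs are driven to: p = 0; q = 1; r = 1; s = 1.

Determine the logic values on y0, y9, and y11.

y0 = 1  y9 = 1  y11 = 1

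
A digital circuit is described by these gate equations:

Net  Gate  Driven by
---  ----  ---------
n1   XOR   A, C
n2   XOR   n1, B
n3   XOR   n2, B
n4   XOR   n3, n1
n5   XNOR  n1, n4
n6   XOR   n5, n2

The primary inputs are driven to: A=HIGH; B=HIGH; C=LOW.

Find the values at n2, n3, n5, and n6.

n1 = A XOR C = HIGH XOR LOW = HIGH
n2 = n1 XOR B = HIGH XOR HIGH = LOW
n3 = n2 XOR B = LOW XOR HIGH = HIGH
n4 = n3 XOR n1 = HIGH XOR HIGH = LOW
n5 = n1 XNOR n4 = HIGH XNOR LOW = LOW
n6 = n5 XOR n2 = LOW XOR LOW = LOW

n2 = LOW, n3 = HIGH, n5 = LOW, n6 = LOW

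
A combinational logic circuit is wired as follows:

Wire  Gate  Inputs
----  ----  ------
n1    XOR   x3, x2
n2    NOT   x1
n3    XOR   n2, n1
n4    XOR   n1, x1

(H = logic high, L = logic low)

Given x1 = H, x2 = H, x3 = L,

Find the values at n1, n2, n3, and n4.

n1 = H  n2 = L  n3 = H  n4 = L

n1 = x3 XOR x2 = L XOR H = H
n2 = NOT x1 = NOT H = L
n3 = n2 XOR n1 = L XOR H = H
n4 = n1 XOR x1 = H XOR H = L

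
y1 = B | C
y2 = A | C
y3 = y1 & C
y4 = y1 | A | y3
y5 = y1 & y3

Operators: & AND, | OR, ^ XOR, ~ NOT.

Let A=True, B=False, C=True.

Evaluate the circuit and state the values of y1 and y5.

y1 = B OR C = False OR True = True
y3 = y1 AND C = True AND True = True
y5 = y1 AND y3 = True AND True = True

y1 = True  y5 = True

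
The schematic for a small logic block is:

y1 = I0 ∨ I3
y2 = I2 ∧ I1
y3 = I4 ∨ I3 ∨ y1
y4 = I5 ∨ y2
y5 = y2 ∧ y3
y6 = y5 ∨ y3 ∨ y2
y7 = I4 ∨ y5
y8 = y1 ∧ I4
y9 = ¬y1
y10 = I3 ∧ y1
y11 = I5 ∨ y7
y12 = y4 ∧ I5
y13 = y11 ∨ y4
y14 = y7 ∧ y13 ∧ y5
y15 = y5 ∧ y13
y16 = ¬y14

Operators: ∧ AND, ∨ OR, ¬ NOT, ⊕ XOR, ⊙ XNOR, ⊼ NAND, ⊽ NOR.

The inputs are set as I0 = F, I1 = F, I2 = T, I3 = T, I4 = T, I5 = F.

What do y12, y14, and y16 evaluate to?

y1 = I0 OR I3 = F OR T = T
y2 = I2 AND I1 = T AND F = F
y3 = I4 OR I3 OR y1 = T OR T OR T = T
y4 = I5 OR y2 = F OR F = F
y5 = y2 AND y3 = F AND T = F
y7 = I4 OR y5 = T OR F = T
y11 = I5 OR y7 = F OR T = T
y12 = y4 AND I5 = F AND F = F
y13 = y11 OR y4 = T OR F = T
y14 = y7 AND y13 AND y5 = T AND T AND F = F
y16 = NOT y14 = NOT F = T

y12 = F, y14 = F, y16 = T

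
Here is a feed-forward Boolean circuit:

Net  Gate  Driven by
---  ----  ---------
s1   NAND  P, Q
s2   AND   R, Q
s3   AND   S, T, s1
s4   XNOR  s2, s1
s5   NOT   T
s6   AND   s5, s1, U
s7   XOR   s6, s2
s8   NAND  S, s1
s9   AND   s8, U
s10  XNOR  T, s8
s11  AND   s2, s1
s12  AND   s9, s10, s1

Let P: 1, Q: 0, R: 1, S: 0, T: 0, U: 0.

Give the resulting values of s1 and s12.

s1 = 1  s12 = 0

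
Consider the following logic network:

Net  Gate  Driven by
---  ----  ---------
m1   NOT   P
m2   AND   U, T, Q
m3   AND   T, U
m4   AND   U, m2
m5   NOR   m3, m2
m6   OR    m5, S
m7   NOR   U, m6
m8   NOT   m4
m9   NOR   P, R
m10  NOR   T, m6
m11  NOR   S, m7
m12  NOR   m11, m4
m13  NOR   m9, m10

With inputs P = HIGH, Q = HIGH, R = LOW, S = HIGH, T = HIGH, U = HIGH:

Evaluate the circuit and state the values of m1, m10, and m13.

m1 = NOT P = NOT HIGH = LOW
m2 = U AND T AND Q = HIGH AND HIGH AND HIGH = HIGH
m3 = T AND U = HIGH AND HIGH = HIGH
m5 = m3 NOR m2 = HIGH NOR HIGH = LOW
m6 = m5 OR S = LOW OR HIGH = HIGH
m9 = P NOR R = HIGH NOR LOW = LOW
m10 = T NOR m6 = HIGH NOR HIGH = LOW
m13 = m9 NOR m10 = LOW NOR LOW = HIGH

m1 = LOW  m10 = LOW  m13 = HIGH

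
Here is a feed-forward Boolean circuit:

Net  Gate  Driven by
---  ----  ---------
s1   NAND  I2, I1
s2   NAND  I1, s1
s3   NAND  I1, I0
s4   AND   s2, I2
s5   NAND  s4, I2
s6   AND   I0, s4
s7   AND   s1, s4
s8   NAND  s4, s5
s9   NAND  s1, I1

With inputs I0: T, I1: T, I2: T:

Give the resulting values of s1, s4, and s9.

s1 = I2 NAND I1 = T NAND T = F
s2 = I1 NAND s1 = T NAND F = T
s4 = s2 AND I2 = T AND T = T
s9 = s1 NAND I1 = F NAND T = T

s1 = F  s4 = T  s9 = T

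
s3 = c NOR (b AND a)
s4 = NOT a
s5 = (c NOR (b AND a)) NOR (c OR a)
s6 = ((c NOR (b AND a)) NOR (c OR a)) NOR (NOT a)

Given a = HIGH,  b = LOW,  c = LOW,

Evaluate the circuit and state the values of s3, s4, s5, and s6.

s3 = LOW NOR (LOW AND HIGH) = HIGH
s4 = NOT HIGH = LOW
s5 = (LOW NOR (LOW AND HIGH)) NOR (LOW OR HIGH) = LOW
s6 = ((LOW NOR (LOW AND HIGH)) NOR (LOW OR HIGH)) NOR (NOT HIGH) = HIGH

s3 = HIGH  s4 = LOW  s5 = LOW  s6 = HIGH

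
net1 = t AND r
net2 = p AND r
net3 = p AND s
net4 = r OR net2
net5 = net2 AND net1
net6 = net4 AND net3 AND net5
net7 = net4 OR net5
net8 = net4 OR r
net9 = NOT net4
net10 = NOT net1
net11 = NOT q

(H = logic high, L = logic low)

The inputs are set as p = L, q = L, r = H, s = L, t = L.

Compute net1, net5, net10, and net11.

net1 = t AND r = L AND H = L
net2 = p AND r = L AND H = L
net5 = net2 AND net1 = L AND L = L
net10 = NOT net1 = NOT L = H
net11 = NOT q = NOT L = H

net1 = L, net5 = L, net10 = H, net11 = H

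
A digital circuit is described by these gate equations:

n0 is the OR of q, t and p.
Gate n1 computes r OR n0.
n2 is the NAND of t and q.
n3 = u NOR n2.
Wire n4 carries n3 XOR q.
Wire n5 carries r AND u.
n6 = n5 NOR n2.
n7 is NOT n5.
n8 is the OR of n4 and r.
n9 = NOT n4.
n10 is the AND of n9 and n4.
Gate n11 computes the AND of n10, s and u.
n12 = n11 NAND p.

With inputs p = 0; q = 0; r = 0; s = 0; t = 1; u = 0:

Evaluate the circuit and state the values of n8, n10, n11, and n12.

n8 = 0, n10 = 0, n11 = 0, n12 = 1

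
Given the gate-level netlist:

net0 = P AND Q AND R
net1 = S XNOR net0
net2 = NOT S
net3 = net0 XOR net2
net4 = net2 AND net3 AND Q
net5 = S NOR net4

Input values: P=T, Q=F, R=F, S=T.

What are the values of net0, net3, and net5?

net0 = F, net3 = F, net5 = F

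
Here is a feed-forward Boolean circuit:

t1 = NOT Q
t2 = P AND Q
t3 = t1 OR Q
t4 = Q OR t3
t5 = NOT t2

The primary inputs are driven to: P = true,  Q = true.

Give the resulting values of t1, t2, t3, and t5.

t1 = false, t2 = true, t3 = true, t5 = false

t1 = NOT Q = NOT true = false
t2 = P AND Q = true AND true = true
t3 = t1 OR Q = false OR true = true
t5 = NOT t2 = NOT true = false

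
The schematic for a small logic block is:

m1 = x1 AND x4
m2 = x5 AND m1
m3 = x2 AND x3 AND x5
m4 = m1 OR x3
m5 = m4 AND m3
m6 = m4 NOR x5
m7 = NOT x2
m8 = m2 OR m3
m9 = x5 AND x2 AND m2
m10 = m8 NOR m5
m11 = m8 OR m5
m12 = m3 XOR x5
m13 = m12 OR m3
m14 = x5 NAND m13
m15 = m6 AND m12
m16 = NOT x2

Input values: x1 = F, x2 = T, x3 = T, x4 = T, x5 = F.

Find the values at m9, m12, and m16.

m1 = x1 AND x4 = F AND T = F
m2 = x5 AND m1 = F AND F = F
m3 = x2 AND x3 AND x5 = T AND T AND F = F
m9 = x5 AND x2 AND m2 = F AND T AND F = F
m12 = m3 XOR x5 = F XOR F = F
m16 = NOT x2 = NOT T = F

m9 = F, m12 = F, m16 = F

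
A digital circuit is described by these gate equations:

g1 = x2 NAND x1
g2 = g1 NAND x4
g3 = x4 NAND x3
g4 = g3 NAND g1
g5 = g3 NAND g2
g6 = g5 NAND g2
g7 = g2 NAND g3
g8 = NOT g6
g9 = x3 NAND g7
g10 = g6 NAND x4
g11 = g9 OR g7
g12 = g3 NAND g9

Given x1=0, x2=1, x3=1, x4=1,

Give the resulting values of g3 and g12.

g1 = x2 NAND x1 = 1 NAND 0 = 1
g2 = g1 NAND x4 = 1 NAND 1 = 0
g3 = x4 NAND x3 = 1 NAND 1 = 0
g7 = g2 NAND g3 = 0 NAND 0 = 1
g9 = x3 NAND g7 = 1 NAND 1 = 0
g12 = g3 NAND g9 = 0 NAND 0 = 1

g3 = 0, g12 = 1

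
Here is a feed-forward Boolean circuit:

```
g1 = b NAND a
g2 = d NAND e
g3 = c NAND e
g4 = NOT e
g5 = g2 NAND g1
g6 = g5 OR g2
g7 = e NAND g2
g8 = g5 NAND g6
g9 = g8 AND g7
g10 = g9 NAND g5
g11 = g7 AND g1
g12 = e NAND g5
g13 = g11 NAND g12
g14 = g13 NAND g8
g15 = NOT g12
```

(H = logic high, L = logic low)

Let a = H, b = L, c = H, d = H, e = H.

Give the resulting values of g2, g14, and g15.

g2 = L, g14 = H, g15 = H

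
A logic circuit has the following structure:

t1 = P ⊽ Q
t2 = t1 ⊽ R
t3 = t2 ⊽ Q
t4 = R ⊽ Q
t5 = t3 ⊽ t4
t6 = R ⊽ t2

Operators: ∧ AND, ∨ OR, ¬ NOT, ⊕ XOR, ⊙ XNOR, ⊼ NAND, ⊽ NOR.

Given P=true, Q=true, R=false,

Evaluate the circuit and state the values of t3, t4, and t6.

t1 = P NOR Q = true NOR true = false
t2 = t1 NOR R = false NOR false = true
t3 = t2 NOR Q = true NOR true = false
t4 = R NOR Q = false NOR true = false
t6 = R NOR t2 = false NOR true = false

t3 = false; t4 = false; t6 = false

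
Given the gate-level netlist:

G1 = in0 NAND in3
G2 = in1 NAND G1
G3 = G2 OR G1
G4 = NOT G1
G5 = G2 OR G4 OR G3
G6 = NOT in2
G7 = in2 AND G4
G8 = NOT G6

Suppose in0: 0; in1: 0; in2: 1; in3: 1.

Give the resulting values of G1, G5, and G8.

G1 = 1, G5 = 1, G8 = 1

G1 = in0 NAND in3 = 0 NAND 1 = 1
G2 = in1 NAND G1 = 0 NAND 1 = 1
G3 = G2 OR G1 = 1 OR 1 = 1
G4 = NOT G1 = NOT 1 = 0
G5 = G2 OR G4 OR G3 = 1 OR 0 OR 1 = 1
G6 = NOT in2 = NOT 1 = 0
G8 = NOT G6 = NOT 0 = 1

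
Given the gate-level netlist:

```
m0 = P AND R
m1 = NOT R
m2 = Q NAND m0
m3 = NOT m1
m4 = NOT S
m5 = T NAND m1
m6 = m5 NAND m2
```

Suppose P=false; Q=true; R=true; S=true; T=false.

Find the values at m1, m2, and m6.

m1 = false, m2 = true, m6 = false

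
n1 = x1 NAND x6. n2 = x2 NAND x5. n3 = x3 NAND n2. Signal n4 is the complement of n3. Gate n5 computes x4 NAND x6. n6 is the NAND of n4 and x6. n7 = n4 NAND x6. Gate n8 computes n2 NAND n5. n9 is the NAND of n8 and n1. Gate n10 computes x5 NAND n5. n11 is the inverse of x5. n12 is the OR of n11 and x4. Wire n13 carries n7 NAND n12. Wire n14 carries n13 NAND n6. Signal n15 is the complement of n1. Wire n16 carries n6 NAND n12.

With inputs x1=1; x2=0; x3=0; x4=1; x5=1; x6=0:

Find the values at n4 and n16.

n4 = 0; n16 = 0

n2 = x2 NAND x5 = 0 NAND 1 = 1
n3 = x3 NAND n2 = 0 NAND 1 = 1
n4 = NOT n3 = NOT 1 = 0
n6 = n4 NAND x6 = 0 NAND 0 = 1
n11 = NOT x5 = NOT 1 = 0
n12 = n11 OR x4 = 0 OR 1 = 1
n16 = n6 NAND n12 = 1 NAND 1 = 0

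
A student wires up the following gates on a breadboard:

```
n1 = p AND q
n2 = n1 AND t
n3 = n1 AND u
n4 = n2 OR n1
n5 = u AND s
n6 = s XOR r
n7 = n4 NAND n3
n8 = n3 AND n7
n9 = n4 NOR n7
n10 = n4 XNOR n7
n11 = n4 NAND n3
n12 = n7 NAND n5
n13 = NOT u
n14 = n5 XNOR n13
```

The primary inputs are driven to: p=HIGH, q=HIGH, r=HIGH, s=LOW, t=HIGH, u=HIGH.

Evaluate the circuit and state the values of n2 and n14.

n1 = p AND q = HIGH AND HIGH = HIGH
n2 = n1 AND t = HIGH AND HIGH = HIGH
n5 = u AND s = HIGH AND LOW = LOW
n13 = NOT u = NOT HIGH = LOW
n14 = n5 XNOR n13 = LOW XNOR LOW = HIGH

n2 = HIGH, n14 = HIGH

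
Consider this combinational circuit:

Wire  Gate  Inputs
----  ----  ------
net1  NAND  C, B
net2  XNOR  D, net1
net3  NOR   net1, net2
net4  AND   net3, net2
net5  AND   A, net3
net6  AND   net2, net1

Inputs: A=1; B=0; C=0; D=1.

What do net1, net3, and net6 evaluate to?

net1 = C NAND B = 0 NAND 0 = 1
net2 = D XNOR net1 = 1 XNOR 1 = 1
net3 = net1 NOR net2 = 1 NOR 1 = 0
net6 = net2 AND net1 = 1 AND 1 = 1

net1 = 1, net3 = 0, net6 = 1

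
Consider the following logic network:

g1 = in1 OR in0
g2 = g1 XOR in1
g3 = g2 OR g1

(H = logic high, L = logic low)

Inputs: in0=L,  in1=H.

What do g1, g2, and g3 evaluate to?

g1 = H; g2 = L; g3 = H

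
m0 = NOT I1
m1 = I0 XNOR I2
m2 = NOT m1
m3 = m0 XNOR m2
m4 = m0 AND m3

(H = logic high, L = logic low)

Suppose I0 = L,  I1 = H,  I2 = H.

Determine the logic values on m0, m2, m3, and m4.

m0 = L; m2 = H; m3 = L; m4 = L

m0 = NOT I1 = NOT H = L
m1 = I0 XNOR I2 = L XNOR H = L
m2 = NOT m1 = NOT L = H
m3 = m0 XNOR m2 = L XNOR H = L
m4 = m0 AND m3 = L AND L = L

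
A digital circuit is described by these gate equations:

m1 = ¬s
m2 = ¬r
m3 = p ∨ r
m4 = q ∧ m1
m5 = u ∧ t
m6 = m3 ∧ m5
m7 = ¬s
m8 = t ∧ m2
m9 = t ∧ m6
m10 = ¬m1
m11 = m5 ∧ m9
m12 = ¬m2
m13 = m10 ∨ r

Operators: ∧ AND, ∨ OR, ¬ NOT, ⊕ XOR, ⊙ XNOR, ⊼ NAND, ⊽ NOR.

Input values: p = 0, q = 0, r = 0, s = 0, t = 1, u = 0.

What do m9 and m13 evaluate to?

m1 = NOT s = NOT 0 = 1
m3 = p OR r = 0 OR 0 = 0
m5 = u AND t = 0 AND 1 = 0
m6 = m3 AND m5 = 0 AND 0 = 0
m9 = t AND m6 = 1 AND 0 = 0
m10 = NOT m1 = NOT 1 = 0
m13 = m10 OR r = 0 OR 0 = 0

m9 = 0, m13 = 0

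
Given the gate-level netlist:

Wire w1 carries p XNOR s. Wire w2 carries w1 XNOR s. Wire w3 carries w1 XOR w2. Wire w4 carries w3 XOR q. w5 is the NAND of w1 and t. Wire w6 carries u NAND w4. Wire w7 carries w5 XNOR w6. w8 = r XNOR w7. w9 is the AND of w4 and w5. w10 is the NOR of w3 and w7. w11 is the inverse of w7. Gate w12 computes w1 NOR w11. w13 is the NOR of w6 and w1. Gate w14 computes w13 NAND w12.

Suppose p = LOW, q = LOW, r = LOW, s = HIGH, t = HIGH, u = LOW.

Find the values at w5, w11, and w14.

w5 = HIGH; w11 = LOW; w14 = HIGH

w1 = p XNOR s = LOW XNOR HIGH = LOW
w2 = w1 XNOR s = LOW XNOR HIGH = LOW
w3 = w1 XOR w2 = LOW XOR LOW = LOW
w4 = w3 XOR q = LOW XOR LOW = LOW
w5 = w1 NAND t = LOW NAND HIGH = HIGH
w6 = u NAND w4 = LOW NAND LOW = HIGH
w7 = w5 XNOR w6 = HIGH XNOR HIGH = HIGH
w11 = NOT w7 = NOT HIGH = LOW
w12 = w1 NOR w11 = LOW NOR LOW = HIGH
w13 = w6 NOR w1 = HIGH NOR LOW = LOW
w14 = w13 NAND w12 = LOW NAND HIGH = HIGH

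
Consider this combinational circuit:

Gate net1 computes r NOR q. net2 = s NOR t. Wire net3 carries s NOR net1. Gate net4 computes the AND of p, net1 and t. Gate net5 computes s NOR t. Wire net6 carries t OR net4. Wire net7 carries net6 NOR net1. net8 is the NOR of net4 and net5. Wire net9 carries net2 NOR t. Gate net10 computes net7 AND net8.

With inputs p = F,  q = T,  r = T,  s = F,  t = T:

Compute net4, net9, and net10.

net1 = r NOR q = T NOR T = F
net2 = s NOR t = F NOR T = F
net4 = p AND net1 AND t = F AND F AND T = F
net5 = s NOR t = F NOR T = F
net6 = t OR net4 = T OR F = T
net7 = net6 NOR net1 = T NOR F = F
net8 = net4 NOR net5 = F NOR F = T
net9 = net2 NOR t = F NOR T = F
net10 = net7 AND net8 = F AND T = F

net4 = F, net9 = F, net10 = F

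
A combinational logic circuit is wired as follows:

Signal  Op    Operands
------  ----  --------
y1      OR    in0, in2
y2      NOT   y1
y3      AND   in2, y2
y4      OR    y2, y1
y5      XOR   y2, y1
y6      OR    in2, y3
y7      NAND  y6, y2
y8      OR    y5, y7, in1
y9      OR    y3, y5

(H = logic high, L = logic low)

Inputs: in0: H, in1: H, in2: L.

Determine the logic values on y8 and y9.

y1 = in0 OR in2 = H OR L = H
y2 = NOT y1 = NOT H = L
y3 = in2 AND y2 = L AND L = L
y5 = y2 XOR y1 = L XOR H = H
y6 = in2 OR y3 = L OR L = L
y7 = y6 NAND y2 = L NAND L = H
y8 = y5 OR y7 OR in1 = H OR H OR H = H
y9 = y3 OR y5 = L OR H = H

y8 = H, y9 = H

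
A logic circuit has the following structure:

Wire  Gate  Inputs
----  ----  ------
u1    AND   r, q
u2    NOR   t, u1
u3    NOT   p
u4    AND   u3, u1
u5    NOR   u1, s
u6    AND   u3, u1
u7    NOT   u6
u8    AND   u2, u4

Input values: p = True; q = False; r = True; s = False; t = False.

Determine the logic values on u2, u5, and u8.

u1 = r AND q = True AND False = False
u2 = t NOR u1 = False NOR False = True
u3 = NOT p = NOT True = False
u4 = u3 AND u1 = False AND False = False
u5 = u1 NOR s = False NOR False = True
u8 = u2 AND u4 = True AND False = False

u2 = True  u5 = True  u8 = False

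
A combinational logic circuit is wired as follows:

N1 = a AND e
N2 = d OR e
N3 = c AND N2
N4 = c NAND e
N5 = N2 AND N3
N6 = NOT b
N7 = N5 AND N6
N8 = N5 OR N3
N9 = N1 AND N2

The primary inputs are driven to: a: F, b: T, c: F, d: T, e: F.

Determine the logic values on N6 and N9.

N6 = F, N9 = F

N1 = a AND e = F AND F = F
N2 = d OR e = T OR F = T
N6 = NOT b = NOT T = F
N9 = N1 AND N2 = F AND T = F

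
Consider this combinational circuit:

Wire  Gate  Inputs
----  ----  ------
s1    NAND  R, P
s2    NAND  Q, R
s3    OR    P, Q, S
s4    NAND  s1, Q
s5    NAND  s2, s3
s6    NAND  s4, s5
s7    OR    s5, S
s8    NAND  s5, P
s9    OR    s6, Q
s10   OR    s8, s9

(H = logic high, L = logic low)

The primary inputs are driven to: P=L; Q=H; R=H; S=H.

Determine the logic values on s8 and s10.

s1 = R NAND P = H NAND L = H
s2 = Q NAND R = H NAND H = L
s3 = P OR Q OR S = L OR H OR H = H
s4 = s1 NAND Q = H NAND H = L
s5 = s2 NAND s3 = L NAND H = H
s6 = s4 NAND s5 = L NAND H = H
s8 = s5 NAND P = H NAND L = H
s9 = s6 OR Q = H OR H = H
s10 = s8 OR s9 = H OR H = H

s8 = H, s10 = H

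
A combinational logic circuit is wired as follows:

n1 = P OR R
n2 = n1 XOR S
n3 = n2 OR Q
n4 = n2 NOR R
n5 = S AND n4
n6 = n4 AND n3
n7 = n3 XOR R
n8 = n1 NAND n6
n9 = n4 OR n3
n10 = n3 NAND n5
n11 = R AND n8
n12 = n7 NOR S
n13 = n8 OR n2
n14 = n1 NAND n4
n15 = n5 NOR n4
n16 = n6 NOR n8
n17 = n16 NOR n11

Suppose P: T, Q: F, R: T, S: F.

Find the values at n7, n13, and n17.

n7 = F, n13 = T, n17 = F

n1 = P OR R = T OR T = T
n2 = n1 XOR S = T XOR F = T
n3 = n2 OR Q = T OR F = T
n4 = n2 NOR R = T NOR T = F
n6 = n4 AND n3 = F AND T = F
n7 = n3 XOR R = T XOR T = F
n8 = n1 NAND n6 = T NAND F = T
n11 = R AND n8 = T AND T = T
n13 = n8 OR n2 = T OR T = T
n16 = n6 NOR n8 = F NOR T = F
n17 = n16 NOR n11 = F NOR T = F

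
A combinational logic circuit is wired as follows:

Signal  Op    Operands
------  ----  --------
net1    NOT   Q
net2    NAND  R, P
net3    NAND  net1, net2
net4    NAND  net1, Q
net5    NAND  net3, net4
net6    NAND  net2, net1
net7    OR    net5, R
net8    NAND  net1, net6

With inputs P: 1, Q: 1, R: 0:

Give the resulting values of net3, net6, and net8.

net3 = 1, net6 = 1, net8 = 1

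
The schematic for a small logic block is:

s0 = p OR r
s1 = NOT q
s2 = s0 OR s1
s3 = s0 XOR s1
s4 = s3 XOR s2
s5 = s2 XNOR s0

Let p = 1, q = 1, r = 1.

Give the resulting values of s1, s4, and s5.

s0 = p OR r = 1 OR 1 = 1
s1 = NOT q = NOT 1 = 0
s2 = s0 OR s1 = 1 OR 0 = 1
s3 = s0 XOR s1 = 1 XOR 0 = 1
s4 = s3 XOR s2 = 1 XOR 1 = 0
s5 = s2 XNOR s0 = 1 XNOR 1 = 1

s1 = 0  s4 = 0  s5 = 1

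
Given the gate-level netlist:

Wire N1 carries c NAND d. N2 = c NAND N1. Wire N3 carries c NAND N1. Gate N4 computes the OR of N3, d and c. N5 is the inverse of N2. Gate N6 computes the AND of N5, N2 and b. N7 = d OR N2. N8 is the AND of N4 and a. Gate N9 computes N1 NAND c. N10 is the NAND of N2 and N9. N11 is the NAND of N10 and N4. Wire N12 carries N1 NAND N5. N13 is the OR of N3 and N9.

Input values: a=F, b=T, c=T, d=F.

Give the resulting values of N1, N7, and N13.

N1 = T, N7 = F, N13 = F

N1 = c NAND d = T NAND F = T
N2 = c NAND N1 = T NAND T = F
N3 = c NAND N1 = T NAND T = F
N7 = d OR N2 = F OR F = F
N9 = N1 NAND c = T NAND T = F
N13 = N3 OR N9 = F OR F = F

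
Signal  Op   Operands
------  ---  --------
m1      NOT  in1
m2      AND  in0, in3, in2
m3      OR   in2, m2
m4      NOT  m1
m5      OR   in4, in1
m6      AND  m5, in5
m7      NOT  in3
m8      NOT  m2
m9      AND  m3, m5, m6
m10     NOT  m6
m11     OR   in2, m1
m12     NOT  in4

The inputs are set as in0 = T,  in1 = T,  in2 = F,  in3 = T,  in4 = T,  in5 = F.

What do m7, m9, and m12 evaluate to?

m7 = F, m9 = F, m12 = F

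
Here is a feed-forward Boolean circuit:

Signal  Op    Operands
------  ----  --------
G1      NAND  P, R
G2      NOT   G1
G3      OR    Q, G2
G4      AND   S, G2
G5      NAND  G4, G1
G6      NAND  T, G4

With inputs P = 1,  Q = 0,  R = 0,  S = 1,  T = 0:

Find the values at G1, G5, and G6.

G1 = P NAND R = 1 NAND 0 = 1
G2 = NOT G1 = NOT 1 = 0
G4 = S AND G2 = 1 AND 0 = 0
G5 = G4 NAND G1 = 0 NAND 1 = 1
G6 = T NAND G4 = 0 NAND 0 = 1

G1 = 1  G5 = 1  G6 = 1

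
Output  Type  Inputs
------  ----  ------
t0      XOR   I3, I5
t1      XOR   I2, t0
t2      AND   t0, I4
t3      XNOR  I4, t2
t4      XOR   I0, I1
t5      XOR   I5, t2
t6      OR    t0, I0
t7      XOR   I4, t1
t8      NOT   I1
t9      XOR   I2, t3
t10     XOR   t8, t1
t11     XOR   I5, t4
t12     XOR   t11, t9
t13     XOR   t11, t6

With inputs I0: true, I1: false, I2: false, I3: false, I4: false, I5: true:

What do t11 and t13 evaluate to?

t11 = false, t13 = true

t0 = I3 XOR I5 = false XOR true = true
t4 = I0 XOR I1 = true XOR false = true
t6 = t0 OR I0 = true OR true = true
t11 = I5 XOR t4 = true XOR true = false
t13 = t11 XOR t6 = false XOR true = true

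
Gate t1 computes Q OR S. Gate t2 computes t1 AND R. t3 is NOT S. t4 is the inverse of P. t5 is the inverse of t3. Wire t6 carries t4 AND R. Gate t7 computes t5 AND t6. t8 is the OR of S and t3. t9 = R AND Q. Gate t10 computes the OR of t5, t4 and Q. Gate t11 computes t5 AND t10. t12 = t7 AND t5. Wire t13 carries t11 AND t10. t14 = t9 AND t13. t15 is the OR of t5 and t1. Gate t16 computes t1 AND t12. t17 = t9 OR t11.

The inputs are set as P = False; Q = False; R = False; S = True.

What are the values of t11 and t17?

t3 = NOT S = NOT True = False
t4 = NOT P = NOT False = True
t5 = NOT t3 = NOT False = True
t9 = R AND Q = False AND False = False
t10 = t5 OR t4 OR Q = True OR True OR False = True
t11 = t5 AND t10 = True AND True = True
t17 = t9 OR t11 = False OR True = True

t11 = True, t17 = True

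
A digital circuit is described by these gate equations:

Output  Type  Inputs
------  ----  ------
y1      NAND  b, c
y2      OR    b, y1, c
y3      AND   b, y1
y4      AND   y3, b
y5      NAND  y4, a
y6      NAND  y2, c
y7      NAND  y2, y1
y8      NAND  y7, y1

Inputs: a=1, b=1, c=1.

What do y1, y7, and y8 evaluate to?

y1 = 0, y7 = 1, y8 = 1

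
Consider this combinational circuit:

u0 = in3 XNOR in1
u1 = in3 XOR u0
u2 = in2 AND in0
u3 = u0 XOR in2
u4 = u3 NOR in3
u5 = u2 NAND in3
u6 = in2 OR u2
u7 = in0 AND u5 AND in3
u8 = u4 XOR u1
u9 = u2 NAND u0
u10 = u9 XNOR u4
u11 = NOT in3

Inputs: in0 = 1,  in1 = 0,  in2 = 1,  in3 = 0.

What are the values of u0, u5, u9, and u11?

u0 = 1, u5 = 1, u9 = 0, u11 = 1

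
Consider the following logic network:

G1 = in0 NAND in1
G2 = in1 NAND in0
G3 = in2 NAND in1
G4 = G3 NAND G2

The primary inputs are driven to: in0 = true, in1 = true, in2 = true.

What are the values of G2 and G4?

G2 = false; G4 = true

G2 = in1 NAND in0 = true NAND true = false
G3 = in2 NAND in1 = true NAND true = false
G4 = G3 NAND G2 = false NAND false = true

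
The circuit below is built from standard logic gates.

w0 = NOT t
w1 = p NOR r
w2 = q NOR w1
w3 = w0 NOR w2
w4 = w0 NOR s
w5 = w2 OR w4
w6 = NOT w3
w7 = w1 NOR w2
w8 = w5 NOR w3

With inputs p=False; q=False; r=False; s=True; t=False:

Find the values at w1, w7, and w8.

w0 = NOT t = NOT False = True
w1 = p NOR r = False NOR False = True
w2 = q NOR w1 = False NOR True = False
w3 = w0 NOR w2 = True NOR False = False
w4 = w0 NOR s = True NOR True = False
w5 = w2 OR w4 = False OR False = False
w7 = w1 NOR w2 = True NOR False = False
w8 = w5 NOR w3 = False NOR False = True

w1 = True, w7 = False, w8 = True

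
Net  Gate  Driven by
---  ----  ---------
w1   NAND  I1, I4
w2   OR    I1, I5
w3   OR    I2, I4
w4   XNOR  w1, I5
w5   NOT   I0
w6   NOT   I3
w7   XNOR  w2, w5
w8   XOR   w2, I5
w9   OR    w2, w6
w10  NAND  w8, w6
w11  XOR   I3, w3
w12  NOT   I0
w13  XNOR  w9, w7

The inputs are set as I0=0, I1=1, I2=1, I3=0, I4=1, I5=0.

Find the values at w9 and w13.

w9 = 1  w13 = 1

w2 = I1 OR I5 = 1 OR 0 = 1
w5 = NOT I0 = NOT 0 = 1
w6 = NOT I3 = NOT 0 = 1
w7 = w2 XNOR w5 = 1 XNOR 1 = 1
w9 = w2 OR w6 = 1 OR 1 = 1
w13 = w9 XNOR w7 = 1 XNOR 1 = 1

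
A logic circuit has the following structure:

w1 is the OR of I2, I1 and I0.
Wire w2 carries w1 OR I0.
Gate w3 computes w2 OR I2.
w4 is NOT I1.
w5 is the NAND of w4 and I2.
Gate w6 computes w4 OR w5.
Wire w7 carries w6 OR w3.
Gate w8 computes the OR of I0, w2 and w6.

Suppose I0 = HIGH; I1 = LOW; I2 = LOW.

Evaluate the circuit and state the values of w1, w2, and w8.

w1 = HIGH  w2 = HIGH  w8 = HIGH

w1 = I2 OR I1 OR I0 = LOW OR LOW OR HIGH = HIGH
w2 = w1 OR I0 = HIGH OR HIGH = HIGH
w4 = NOT I1 = NOT LOW = HIGH
w5 = w4 NAND I2 = HIGH NAND LOW = HIGH
w6 = w4 OR w5 = HIGH OR HIGH = HIGH
w8 = I0 OR w2 OR w6 = HIGH OR HIGH OR HIGH = HIGH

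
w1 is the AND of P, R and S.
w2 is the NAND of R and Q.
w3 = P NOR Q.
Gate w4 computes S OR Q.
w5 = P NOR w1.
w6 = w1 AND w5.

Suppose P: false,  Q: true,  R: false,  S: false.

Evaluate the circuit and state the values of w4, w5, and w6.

w4 = true, w5 = true, w6 = false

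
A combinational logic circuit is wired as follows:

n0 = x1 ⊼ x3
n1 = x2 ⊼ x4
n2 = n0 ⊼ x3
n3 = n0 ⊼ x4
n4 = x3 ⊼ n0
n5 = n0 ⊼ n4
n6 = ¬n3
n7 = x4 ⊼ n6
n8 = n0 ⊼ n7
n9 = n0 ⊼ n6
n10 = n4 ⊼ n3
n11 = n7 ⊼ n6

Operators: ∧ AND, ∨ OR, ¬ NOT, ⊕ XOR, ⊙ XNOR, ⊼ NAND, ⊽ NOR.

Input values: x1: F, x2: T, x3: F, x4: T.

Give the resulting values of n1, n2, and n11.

n0 = x1 NAND x3 = F NAND F = T
n1 = x2 NAND x4 = T NAND T = F
n2 = n0 NAND x3 = T NAND F = T
n3 = n0 NAND x4 = T NAND T = F
n6 = NOT n3 = NOT F = T
n7 = x4 NAND n6 = T NAND T = F
n11 = n7 NAND n6 = F NAND T = T

n1 = F; n2 = T; n11 = T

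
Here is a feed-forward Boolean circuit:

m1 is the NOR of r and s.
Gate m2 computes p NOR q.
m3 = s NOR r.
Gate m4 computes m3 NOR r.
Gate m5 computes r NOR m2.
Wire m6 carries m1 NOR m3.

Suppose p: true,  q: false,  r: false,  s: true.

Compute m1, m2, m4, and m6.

m1 = r NOR s = false NOR true = false
m2 = p NOR q = true NOR false = false
m3 = s NOR r = true NOR false = false
m4 = m3 NOR r = false NOR false = true
m6 = m1 NOR m3 = false NOR false = true

m1 = false, m2 = false, m4 = true, m6 = true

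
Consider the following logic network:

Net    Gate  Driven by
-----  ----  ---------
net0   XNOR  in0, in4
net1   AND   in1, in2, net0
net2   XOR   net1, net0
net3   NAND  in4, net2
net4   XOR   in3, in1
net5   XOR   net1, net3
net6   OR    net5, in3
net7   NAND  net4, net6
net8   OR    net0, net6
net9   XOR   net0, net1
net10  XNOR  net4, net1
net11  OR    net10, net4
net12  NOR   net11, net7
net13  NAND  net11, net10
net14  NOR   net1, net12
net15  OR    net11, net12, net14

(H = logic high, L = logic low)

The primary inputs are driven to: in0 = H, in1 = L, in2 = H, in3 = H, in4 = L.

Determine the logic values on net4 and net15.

net4 = H; net15 = H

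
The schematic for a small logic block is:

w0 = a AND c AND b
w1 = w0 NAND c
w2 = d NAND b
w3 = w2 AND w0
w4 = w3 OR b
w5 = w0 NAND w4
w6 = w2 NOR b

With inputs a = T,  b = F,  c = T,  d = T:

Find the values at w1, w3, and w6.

w0 = a AND c AND b = T AND T AND F = F
w1 = w0 NAND c = F NAND T = T
w2 = d NAND b = T NAND F = T
w3 = w2 AND w0 = T AND F = F
w6 = w2 NOR b = T NOR F = F

w1 = T, w3 = F, w6 = F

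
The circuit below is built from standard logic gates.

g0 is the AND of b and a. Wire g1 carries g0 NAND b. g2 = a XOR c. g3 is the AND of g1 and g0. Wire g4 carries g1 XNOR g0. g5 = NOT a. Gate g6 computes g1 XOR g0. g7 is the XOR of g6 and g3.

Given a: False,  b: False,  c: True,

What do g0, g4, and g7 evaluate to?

g0 = b AND a = False AND False = False
g1 = g0 NAND b = False NAND False = True
g3 = g1 AND g0 = True AND False = False
g4 = g1 XNOR g0 = True XNOR False = False
g6 = g1 XOR g0 = True XOR False = True
g7 = g6 XOR g3 = True XOR False = True

g0 = False, g4 = False, g7 = True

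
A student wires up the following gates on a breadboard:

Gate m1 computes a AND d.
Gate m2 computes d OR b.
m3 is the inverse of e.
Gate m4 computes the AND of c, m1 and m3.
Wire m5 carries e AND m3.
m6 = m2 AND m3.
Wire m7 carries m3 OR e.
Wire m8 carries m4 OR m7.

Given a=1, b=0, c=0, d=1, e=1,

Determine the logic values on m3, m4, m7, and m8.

m1 = a AND d = 1 AND 1 = 1
m3 = NOT e = NOT 1 = 0
m4 = c AND m1 AND m3 = 0 AND 1 AND 0 = 0
m7 = m3 OR e = 0 OR 1 = 1
m8 = m4 OR m7 = 0 OR 1 = 1

m3 = 0, m4 = 0, m7 = 1, m8 = 1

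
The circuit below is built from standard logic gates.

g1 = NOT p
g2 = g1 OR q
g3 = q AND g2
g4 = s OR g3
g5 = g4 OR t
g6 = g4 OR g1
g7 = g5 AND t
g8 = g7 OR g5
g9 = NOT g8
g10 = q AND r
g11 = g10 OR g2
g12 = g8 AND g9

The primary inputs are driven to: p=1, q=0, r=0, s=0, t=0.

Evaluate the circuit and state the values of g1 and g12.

g1 = NOT p = NOT 1 = 0
g2 = g1 OR q = 0 OR 0 = 0
g3 = q AND g2 = 0 AND 0 = 0
g4 = s OR g3 = 0 OR 0 = 0
g5 = g4 OR t = 0 OR 0 = 0
g7 = g5 AND t = 0 AND 0 = 0
g8 = g7 OR g5 = 0 OR 0 = 0
g9 = NOT g8 = NOT 0 = 1
g12 = g8 AND g9 = 0 AND 1 = 0

g1 = 0  g12 = 0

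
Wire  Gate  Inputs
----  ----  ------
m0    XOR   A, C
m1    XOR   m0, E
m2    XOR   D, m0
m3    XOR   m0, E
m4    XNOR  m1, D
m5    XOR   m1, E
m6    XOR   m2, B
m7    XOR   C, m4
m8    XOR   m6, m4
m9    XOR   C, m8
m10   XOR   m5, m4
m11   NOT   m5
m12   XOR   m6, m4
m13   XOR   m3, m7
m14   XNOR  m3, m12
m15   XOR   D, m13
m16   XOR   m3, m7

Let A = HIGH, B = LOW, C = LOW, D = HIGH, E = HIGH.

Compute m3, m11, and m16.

m0 = A XOR C = HIGH XOR LOW = HIGH
m1 = m0 XOR E = HIGH XOR HIGH = LOW
m3 = m0 XOR E = HIGH XOR HIGH = LOW
m4 = m1 XNOR D = LOW XNOR HIGH = LOW
m5 = m1 XOR E = LOW XOR HIGH = HIGH
m7 = C XOR m4 = LOW XOR LOW = LOW
m11 = NOT m5 = NOT HIGH = LOW
m16 = m3 XOR m7 = LOW XOR LOW = LOW

m3 = LOW; m11 = LOW; m16 = LOW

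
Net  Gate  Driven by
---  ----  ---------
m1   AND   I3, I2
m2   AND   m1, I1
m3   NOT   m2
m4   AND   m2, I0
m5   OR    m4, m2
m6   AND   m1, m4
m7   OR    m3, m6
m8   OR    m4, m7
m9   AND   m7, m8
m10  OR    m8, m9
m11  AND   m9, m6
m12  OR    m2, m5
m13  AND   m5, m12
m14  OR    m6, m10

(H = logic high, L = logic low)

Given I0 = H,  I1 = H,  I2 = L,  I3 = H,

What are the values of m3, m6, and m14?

m3 = H; m6 = L; m14 = H

m1 = I3 AND I2 = H AND L = L
m2 = m1 AND I1 = L AND H = L
m3 = NOT m2 = NOT L = H
m4 = m2 AND I0 = L AND H = L
m6 = m1 AND m4 = L AND L = L
m7 = m3 OR m6 = H OR L = H
m8 = m4 OR m7 = L OR H = H
m9 = m7 AND m8 = H AND H = H
m10 = m8 OR m9 = H OR H = H
m14 = m6 OR m10 = L OR H = H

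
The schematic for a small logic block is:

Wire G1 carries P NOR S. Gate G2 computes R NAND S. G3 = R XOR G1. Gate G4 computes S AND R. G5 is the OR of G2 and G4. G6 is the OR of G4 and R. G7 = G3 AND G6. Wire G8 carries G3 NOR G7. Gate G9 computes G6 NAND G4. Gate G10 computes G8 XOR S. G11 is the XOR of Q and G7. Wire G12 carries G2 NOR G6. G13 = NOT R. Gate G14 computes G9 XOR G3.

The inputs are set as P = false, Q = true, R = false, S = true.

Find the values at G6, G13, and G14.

G6 = false  G13 = true  G14 = true

G1 = P NOR S = false NOR true = false
G3 = R XOR G1 = false XOR false = false
G4 = S AND R = true AND false = false
G6 = G4 OR R = false OR false = false
G9 = G6 NAND G4 = false NAND false = true
G13 = NOT R = NOT false = true
G14 = G9 XOR G3 = true XOR false = true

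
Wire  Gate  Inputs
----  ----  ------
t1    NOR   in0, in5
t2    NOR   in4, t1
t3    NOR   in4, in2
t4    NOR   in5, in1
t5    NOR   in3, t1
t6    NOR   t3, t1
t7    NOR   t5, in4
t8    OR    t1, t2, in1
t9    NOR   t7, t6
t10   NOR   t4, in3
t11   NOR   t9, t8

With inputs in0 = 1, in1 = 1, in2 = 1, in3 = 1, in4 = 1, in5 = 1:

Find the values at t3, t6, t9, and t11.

t1 = in0 NOR in5 = 1 NOR 1 = 0
t2 = in4 NOR t1 = 1 NOR 0 = 0
t3 = in4 NOR in2 = 1 NOR 1 = 0
t5 = in3 NOR t1 = 1 NOR 0 = 0
t6 = t3 NOR t1 = 0 NOR 0 = 1
t7 = t5 NOR in4 = 0 NOR 1 = 0
t8 = t1 OR t2 OR in1 = 0 OR 0 OR 1 = 1
t9 = t7 NOR t6 = 0 NOR 1 = 0
t11 = t9 NOR t8 = 0 NOR 1 = 0

t3 = 0  t6 = 1  t9 = 0  t11 = 0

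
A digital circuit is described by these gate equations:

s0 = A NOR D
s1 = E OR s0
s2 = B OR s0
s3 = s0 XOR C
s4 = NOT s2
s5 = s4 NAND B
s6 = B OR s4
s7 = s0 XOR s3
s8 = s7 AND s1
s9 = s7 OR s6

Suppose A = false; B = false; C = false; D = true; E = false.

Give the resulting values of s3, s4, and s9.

s0 = A NOR D = false NOR true = false
s2 = B OR s0 = false OR false = false
s3 = s0 XOR C = false XOR false = false
s4 = NOT s2 = NOT false = true
s6 = B OR s4 = false OR true = true
s7 = s0 XOR s3 = false XOR false = false
s9 = s7 OR s6 = false OR true = true

s3 = false, s4 = true, s9 = true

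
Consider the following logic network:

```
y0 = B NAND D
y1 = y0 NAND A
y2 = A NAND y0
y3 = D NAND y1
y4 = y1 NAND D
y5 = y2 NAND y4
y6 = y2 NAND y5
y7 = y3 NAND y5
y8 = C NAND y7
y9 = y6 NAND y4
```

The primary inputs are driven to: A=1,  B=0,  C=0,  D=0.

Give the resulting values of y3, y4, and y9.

y3 = 1, y4 = 1, y9 = 0

y0 = B NAND D = 0 NAND 0 = 1
y1 = y0 NAND A = 1 NAND 1 = 0
y2 = A NAND y0 = 1 NAND 1 = 0
y3 = D NAND y1 = 0 NAND 0 = 1
y4 = y1 NAND D = 0 NAND 0 = 1
y5 = y2 NAND y4 = 0 NAND 1 = 1
y6 = y2 NAND y5 = 0 NAND 1 = 1
y9 = y6 NAND y4 = 1 NAND 1 = 0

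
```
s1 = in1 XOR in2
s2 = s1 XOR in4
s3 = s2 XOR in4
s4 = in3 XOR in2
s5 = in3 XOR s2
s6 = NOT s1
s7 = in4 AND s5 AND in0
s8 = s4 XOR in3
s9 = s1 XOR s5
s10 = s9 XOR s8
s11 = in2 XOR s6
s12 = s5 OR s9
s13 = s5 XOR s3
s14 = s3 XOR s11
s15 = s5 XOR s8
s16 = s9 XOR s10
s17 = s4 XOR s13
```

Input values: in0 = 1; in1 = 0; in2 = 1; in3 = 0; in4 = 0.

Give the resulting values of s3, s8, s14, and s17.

s1 = in1 XOR in2 = 0 XOR 1 = 1
s2 = s1 XOR in4 = 1 XOR 0 = 1
s3 = s2 XOR in4 = 1 XOR 0 = 1
s4 = in3 XOR in2 = 0 XOR 1 = 1
s5 = in3 XOR s2 = 0 XOR 1 = 1
s6 = NOT s1 = NOT 1 = 0
s8 = s4 XOR in3 = 1 XOR 0 = 1
s11 = in2 XOR s6 = 1 XOR 0 = 1
s13 = s5 XOR s3 = 1 XOR 1 = 0
s14 = s3 XOR s11 = 1 XOR 1 = 0
s17 = s4 XOR s13 = 1 XOR 0 = 1

s3 = 1; s8 = 1; s14 = 0; s17 = 1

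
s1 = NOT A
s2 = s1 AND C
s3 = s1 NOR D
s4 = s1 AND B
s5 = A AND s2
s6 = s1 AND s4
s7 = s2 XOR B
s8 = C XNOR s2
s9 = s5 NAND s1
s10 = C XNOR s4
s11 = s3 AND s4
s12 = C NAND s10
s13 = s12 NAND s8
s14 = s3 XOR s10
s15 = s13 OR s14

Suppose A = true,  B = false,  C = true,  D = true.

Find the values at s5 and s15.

s5 = false, s15 = true

s1 = NOT A = NOT true = false
s2 = s1 AND C = false AND true = false
s3 = s1 NOR D = false NOR true = false
s4 = s1 AND B = false AND false = false
s5 = A AND s2 = true AND false = false
s8 = C XNOR s2 = true XNOR false = false
s10 = C XNOR s4 = true XNOR false = false
s12 = C NAND s10 = true NAND false = true
s13 = s12 NAND s8 = true NAND false = true
s14 = s3 XOR s10 = false XOR false = false
s15 = s13 OR s14 = true OR false = true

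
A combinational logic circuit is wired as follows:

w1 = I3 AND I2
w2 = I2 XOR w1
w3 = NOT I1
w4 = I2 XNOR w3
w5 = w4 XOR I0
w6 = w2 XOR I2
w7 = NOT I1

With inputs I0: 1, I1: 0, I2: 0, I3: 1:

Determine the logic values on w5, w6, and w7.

w5 = 1; w6 = 0; w7 = 1

w1 = I3 AND I2 = 1 AND 0 = 0
w2 = I2 XOR w1 = 0 XOR 0 = 0
w3 = NOT I1 = NOT 0 = 1
w4 = I2 XNOR w3 = 0 XNOR 1 = 0
w5 = w4 XOR I0 = 0 XOR 1 = 1
w6 = w2 XOR I2 = 0 XOR 0 = 0
w7 = NOT I1 = NOT 0 = 1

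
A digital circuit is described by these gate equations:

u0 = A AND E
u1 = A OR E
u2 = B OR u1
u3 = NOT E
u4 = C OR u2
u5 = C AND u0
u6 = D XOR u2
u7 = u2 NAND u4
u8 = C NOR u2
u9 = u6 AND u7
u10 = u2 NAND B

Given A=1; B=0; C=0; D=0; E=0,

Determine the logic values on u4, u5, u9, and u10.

u0 = A AND E = 1 AND 0 = 0
u1 = A OR E = 1 OR 0 = 1
u2 = B OR u1 = 0 OR 1 = 1
u4 = C OR u2 = 0 OR 1 = 1
u5 = C AND u0 = 0 AND 0 = 0
u6 = D XOR u2 = 0 XOR 1 = 1
u7 = u2 NAND u4 = 1 NAND 1 = 0
u9 = u6 AND u7 = 1 AND 0 = 0
u10 = u2 NAND B = 1 NAND 0 = 1

u4 = 1, u5 = 0, u9 = 0, u10 = 1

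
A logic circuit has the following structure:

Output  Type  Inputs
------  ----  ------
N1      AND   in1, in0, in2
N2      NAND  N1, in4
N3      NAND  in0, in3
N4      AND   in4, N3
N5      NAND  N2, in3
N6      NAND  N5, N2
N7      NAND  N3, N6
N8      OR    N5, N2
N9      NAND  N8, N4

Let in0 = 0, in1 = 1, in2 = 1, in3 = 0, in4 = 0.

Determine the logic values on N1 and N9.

N1 = in1 AND in0 AND in2 = 1 AND 0 AND 1 = 0
N2 = N1 NAND in4 = 0 NAND 0 = 1
N3 = in0 NAND in3 = 0 NAND 0 = 1
N4 = in4 AND N3 = 0 AND 1 = 0
N5 = N2 NAND in3 = 1 NAND 0 = 1
N8 = N5 OR N2 = 1 OR 1 = 1
N9 = N8 NAND N4 = 1 NAND 0 = 1

N1 = 0  N9 = 1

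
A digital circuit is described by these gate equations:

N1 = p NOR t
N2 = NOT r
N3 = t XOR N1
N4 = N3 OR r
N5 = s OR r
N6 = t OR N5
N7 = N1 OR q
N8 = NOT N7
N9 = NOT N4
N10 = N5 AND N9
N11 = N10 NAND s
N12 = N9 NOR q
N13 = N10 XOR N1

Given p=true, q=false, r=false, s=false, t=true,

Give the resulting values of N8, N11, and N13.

N1 = p NOR t = true NOR true = false
N3 = t XOR N1 = true XOR false = true
N4 = N3 OR r = true OR false = true
N5 = s OR r = false OR false = false
N7 = N1 OR q = false OR false = false
N8 = NOT N7 = NOT false = true
N9 = NOT N4 = NOT true = false
N10 = N5 AND N9 = false AND false = false
N11 = N10 NAND s = false NAND false = true
N13 = N10 XOR N1 = false XOR false = false

N8 = true, N11 = true, N13 = false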